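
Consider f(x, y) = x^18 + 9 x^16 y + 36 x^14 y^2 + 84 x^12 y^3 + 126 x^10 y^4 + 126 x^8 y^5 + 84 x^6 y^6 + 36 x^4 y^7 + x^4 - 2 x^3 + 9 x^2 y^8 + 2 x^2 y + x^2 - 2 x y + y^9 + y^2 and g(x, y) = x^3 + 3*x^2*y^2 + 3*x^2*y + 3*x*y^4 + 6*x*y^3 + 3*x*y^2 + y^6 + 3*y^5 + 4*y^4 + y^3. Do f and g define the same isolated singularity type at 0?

The Hessian of f at 0 is [[2, -2], [-2, 2]] with rank 1, so corank 1. A Groebner basis of the Jacobian ideal J(f) in C{x,y} is {-21*x*y^2 + 18*x*y - 7*x/2 + y^5 + 5*y^4/2 + 10*y^3 - 29*y^2/2 + 7*y/2, x*y^3 - 5*x*y^2/2 + 3*x*y/2 - x/4 - y^4/4 + 3*y^3/2 - 5*y^2/4 + y/4, x^2 - x + y}; counting standard monomials gives mu = 8. Corank 1: A-series; mu = 8 gives A_8. The Hessian of g at 0 is [[0, 0], [0, 0]] with rank 0, so corank 2. A Groebner basis of the Jacobian ideal J(g) in C{x,y} is {x^3 + 3*x^2/2 + 3*x*y + 3*y^2/2, x^2*y - x^2 - 2*x*y - y^2, x^2/2 + x*y^2 + x*y + y^2/2, y^3}; counting standard monomials gives mu = 6. Corank 2; j^3 = (x + y)^3 is a perfect cube, so E-series; the 4-jet and mu = 6 give E_6. f is A_8 but g is E_6, hence not right-equivalent.

No.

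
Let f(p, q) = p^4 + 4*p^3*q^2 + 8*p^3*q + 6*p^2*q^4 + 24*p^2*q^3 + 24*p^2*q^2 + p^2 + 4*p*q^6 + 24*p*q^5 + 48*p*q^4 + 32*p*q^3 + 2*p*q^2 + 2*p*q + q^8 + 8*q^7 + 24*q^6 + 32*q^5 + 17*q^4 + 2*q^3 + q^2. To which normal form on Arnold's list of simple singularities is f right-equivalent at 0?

A3

The Hessian of f at 0 has rank 1. Corank 1: A-series; mu = 3 gives A_3.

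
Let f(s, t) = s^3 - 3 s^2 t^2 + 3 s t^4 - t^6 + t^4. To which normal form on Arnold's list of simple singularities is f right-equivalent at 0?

The Hessian of f at 0 has rank 0. Corank 2; j^3 = s^3 is a perfect cube, so E-series; the 4-jet and mu = 6 give E_6.

E_6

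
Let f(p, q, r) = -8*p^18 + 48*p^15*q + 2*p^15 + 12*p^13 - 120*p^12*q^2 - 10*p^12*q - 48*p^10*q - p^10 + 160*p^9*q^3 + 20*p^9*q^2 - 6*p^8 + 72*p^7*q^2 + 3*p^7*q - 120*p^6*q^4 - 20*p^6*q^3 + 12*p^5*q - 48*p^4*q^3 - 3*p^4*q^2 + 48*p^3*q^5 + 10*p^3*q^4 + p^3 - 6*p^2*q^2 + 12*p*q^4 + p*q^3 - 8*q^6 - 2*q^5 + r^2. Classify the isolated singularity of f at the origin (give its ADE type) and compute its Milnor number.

Type E7, Milnor number mu = 7.

The Hessian of f at 0 is [[0, 0, 0], [0, 0, 0], [0, 0, 2]] with rank 1, so corank 2. A Groebner basis of the Jacobian ideal J(f) in C{p,q,r} is {-p^2/4 + q^4 - q^3/12, p^3, p^2*q + p^2/12 + q^3/36, -p^2/2 + p*q^2 - q^3/6, r}; counting standard monomials gives mu = 7. Corank 2; j^3 = p^3 is a perfect cube, so E-series; the 4-jet and mu = 7 give E_7.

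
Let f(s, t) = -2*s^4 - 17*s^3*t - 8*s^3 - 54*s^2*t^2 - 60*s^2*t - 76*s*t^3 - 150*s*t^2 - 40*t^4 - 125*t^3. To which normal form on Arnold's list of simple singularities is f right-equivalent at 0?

The Hessian of f at 0 has rank 0. Corank 2; j^3 = -(2*s + 5*t)^3 is a perfect cube, so E-series; the 4-jet and mu = 7 give E_7.

E7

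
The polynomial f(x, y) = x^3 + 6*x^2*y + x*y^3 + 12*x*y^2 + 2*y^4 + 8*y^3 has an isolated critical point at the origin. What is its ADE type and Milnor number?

Type E_7, Milnor number mu = 7.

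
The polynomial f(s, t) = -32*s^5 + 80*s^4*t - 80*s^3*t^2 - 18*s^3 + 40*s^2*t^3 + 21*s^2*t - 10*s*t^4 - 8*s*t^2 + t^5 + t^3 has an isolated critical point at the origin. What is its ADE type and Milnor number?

Type D_6, Milnor number mu = 6.

The Hessian of f at 0 is [[0, 0], [0, 0]] with rank 0, so corank 2. A Groebner basis of the Jacobian ideal J(f) in C{s,t} is {243*s*t/10 + t^4 - 81*t^2/10, s*t^2 - t^3/3, s^2 - 5*s*t/6 + t^2/6}; counting standard monomials gives mu = 6. Corank 2; j^3 = -(2*s - t)*(3*s - t)^2 has shape L^2 M (L != M), so D-series; mu = 6 gives D_6.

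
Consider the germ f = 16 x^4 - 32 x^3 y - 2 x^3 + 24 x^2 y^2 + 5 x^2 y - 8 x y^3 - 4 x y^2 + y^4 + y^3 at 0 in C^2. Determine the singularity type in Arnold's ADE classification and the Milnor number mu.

The Hessian of f at 0 is [[0, 0], [0, 0]] with rank 0, so corank 2. A Groebner basis of the Jacobian ideal J(f) in C{x,y} is {x*y^2 + x*y/8 - y^2/8, x*y/8 + y^3 - y^2/8, x^2 - 3*x*y/2 + y^2/2}; counting standard monomials gives mu = 5. Corank 2; j^3 = -(x - y)^2*(2*x - y) has shape L^2 M (L != M), so D-series; mu = 5 gives D_5.

Type D5, Milnor number mu = 5.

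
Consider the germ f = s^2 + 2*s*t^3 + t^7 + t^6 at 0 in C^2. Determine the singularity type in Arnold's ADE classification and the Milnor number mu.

Type A_6, Milnor number mu = 6.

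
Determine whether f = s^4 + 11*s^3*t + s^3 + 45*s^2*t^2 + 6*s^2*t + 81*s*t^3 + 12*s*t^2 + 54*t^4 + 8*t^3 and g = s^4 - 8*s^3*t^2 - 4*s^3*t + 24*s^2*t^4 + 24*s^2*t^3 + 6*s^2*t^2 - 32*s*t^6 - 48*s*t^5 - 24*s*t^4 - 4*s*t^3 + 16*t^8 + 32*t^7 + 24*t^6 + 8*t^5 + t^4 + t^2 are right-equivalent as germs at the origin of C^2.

The Hessian of f at 0 has rank 0. Corank 2; j^3 = (s + 2*t)^3 is a perfect cube, so E-series; the 4-jet and mu = 7 give E_7. The Hessian of g at 0 has rank 1. Corank 1: A-series; mu = 3 gives A_3. f is E_7 but g is A_3, hence not right-equivalent.

No.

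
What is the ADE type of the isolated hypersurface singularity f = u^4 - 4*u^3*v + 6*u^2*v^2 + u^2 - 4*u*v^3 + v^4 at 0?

A_{3}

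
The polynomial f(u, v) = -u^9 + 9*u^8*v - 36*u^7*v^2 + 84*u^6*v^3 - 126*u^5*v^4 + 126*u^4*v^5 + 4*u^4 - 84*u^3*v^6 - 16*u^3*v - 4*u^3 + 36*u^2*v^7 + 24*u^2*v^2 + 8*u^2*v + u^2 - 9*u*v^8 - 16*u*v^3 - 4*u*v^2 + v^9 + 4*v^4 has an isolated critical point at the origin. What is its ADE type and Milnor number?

The Hessian of f at 0 has rank 1. Corank 1: A-series; mu = 8 gives A_8.

Type A8, Milnor number mu = 8.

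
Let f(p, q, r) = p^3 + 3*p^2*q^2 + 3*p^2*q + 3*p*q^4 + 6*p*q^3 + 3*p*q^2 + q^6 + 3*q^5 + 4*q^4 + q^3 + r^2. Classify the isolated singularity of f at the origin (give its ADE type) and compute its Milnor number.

Type E_{6}, Milnor number mu = 6.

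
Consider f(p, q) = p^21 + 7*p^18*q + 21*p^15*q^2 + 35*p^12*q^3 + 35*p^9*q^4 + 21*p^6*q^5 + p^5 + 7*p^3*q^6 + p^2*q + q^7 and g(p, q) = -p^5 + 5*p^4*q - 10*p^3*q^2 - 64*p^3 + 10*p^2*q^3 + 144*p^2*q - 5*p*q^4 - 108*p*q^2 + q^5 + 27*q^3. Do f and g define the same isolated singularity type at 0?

The Hessian of f at 0 has rank 0. Corank 2; j^3 = p^2*q has shape L^2 M (L != M), so D-series; mu = 8 gives D_8. The Hessian of g at 0 has rank 0. Corank 2; j^3 = -(4*p - 3*q)^3 is a perfect cube, so E-series; the 5-jet and mu = 8 give E_8. f is D_8 but g is E_8, hence not right-equivalent.

No.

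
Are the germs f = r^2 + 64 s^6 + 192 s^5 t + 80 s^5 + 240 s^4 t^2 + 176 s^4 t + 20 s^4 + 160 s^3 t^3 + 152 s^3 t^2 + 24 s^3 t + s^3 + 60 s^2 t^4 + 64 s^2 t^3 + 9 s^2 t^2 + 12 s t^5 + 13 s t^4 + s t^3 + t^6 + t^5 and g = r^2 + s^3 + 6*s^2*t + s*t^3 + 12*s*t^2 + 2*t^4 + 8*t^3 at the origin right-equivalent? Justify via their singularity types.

Yes.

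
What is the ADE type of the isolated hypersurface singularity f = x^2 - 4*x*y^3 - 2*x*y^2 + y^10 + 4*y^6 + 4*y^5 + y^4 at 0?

A9

The Hessian of f at 0 has rank 1. Corank 1: A-series; mu = 9 gives A_9.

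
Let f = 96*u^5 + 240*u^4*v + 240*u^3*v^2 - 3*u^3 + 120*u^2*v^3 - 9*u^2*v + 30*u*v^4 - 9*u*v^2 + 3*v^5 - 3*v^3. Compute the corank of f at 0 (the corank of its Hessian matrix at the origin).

2

Hessian at 0 has rank 0.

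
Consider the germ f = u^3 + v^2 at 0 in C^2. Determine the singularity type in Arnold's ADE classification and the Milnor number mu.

Type A_{2}, Milnor number mu = 2.

The Hessian of f at 0 has rank 1. Corank 1: A-series; mu = 2 gives A_2.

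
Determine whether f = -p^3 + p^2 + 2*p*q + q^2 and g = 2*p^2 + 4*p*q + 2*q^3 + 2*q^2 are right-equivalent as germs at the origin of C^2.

Yes.

The Hessian of f at 0 is [[2, 2], [2, 2]] with rank 1, so corank 1. A Groebner basis of the Jacobian ideal J(f) in C{p,q} is {q^2, p + q}; counting standard monomials gives mu = 2. Corank 1: A-series; mu = 2 gives A_2. The Hessian of g at 0 is [[4, 4], [4, 4]] with rank 1, so corank 1. A Groebner basis of the Jacobian ideal J(g) in C{p,q} is {q^2, p + q}; counting standard monomials gives mu = 2. Corank 1: A-series; mu = 2 gives A_2. Both have type A_2, hence right-equivalent.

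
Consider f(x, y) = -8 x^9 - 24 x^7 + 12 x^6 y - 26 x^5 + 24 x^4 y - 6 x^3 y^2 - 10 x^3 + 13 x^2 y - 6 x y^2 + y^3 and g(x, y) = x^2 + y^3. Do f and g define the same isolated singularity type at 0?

The Hessian of f at 0 has rank 0. Corank 2; j^3 = -(2*x - y)*(5*x^2 - 4*x*y + y^2) splits into three distinct lines over C (the quadratic factor has nonzero discriminant), so D_4. The Hessian of g at 0 has rank 1. Corank 1: A-series; mu = 2 gives A_2. f is D_4 but g is A_2, hence not right-equivalent.

No.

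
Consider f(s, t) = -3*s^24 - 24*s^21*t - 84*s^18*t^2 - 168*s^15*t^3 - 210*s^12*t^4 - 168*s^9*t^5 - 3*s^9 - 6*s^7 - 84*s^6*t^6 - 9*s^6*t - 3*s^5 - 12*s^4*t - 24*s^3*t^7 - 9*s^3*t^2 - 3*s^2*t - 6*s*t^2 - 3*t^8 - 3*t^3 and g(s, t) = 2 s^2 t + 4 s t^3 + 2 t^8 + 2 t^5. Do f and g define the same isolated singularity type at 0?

The Hessian of f at 0 is [[0, 0], [0, 0]] with rank 0, so corank 2. A Groebner basis of the Jacobian ideal J(f) in C{s,t} is {s^2*t^2 - 8*s^2*t - s^2 - 16*s*t^2 - 3*s*t - 8*t^3 - 2*t^2, 16*s^2*t + 2*s^2 + s*t^3 + 32*s*t^2 + 5*s*t + 16*t^3 + 3*t^2, -24*s^2*t - 3*s^2 - 48*s*t^2 - 7*s*t + t^4 - 24*t^3 - 4*t^2, s^3 + 3*s^2*t + 3*s*t^2 + t^3}; counting standard monomials gives mu = 9. Corank 2; j^3 = -3*t*(s + t)^2 has shape L^2 M (L != M), so D-series; mu = 9 gives D_9. The Hessian of g at 0 is [[0, 0], [0, 0]] with rank 0, so corank 2. A Groebner basis of the Jacobian ideal J(g) in C{s,t} is {s^4, s^3*t - s^2/8 - s*t^2/8, s^3 + s^2*t^2, s*t + t^3}; counting standard monomials gives mu = 9. Corank 2; j^3 = 2*s^2*t has shape L^2 M (L != M), so D-series; mu = 9 gives D_9. Both have type D_9, hence right-equivalent.

Yes.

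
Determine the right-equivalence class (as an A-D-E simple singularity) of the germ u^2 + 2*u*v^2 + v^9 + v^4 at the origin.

A_8

The Hessian of f at 0 is [[2, 0], [0, 0]] with rank 1, so corank 1. A Groebner basis of the Jacobian ideal J(f) in C{u,v} is {u^4, u + v^2}; counting standard monomials gives mu = 8. Corank 1: A-series; mu = 8 gives A_8.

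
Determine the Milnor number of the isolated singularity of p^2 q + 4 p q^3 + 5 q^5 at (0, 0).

The Hessian of f at 0 has rank 0. Corank 2; j^3 = p^2*q has shape L^2 M (L != M), so D-series; mu = 6 gives D_6.

6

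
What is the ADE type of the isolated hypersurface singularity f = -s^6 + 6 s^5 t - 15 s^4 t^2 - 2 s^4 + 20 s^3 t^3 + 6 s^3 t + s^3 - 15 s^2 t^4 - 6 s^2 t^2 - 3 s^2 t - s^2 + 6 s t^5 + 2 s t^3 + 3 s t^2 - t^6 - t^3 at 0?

The Hessian of f at 0 has rank 1. Corank 1: A-series; mu = 2 gives A_2.

A_{2}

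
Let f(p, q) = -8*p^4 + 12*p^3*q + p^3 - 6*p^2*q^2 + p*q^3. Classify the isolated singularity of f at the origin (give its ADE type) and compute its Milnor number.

Type E7, Milnor number mu = 7.

The Hessian of f at 0 is [[0, 0], [0, 0]] with rank 0, so corank 2. A Groebner basis of the Jacobian ideal J(f) in C{p,q} is {3*p^2/4 + q^4 + q^3/4, p^3, p^2*q - p^2/4 - q^3/12, -p^2 + p*q^2 - q^3/3}; counting standard monomials gives mu = 7. Corank 2; j^3 = p^3 is a perfect cube, so E-series; the 4-jet and mu = 7 give E_7.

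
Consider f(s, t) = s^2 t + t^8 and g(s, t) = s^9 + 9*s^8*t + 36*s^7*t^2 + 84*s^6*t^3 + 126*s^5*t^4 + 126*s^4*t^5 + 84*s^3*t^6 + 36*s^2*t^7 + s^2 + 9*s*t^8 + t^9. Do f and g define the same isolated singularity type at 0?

The Hessian of f at 0 has rank 0. Corank 2; j^3 = s^2*t has shape L^2 M (L != M), so D-series; mu = 9 gives D_9. The Hessian of g at 0 has rank 1. Corank 1: A-series; mu = 8 gives A_8. f is D_9 but g is A_8, hence not right-equivalent.

No.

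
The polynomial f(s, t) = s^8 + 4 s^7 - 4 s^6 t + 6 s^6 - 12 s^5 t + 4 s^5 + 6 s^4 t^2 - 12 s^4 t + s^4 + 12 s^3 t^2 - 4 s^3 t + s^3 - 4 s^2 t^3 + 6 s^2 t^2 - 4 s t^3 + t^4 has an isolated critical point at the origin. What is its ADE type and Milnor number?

Type E6, Milnor number mu = 6.

The Hessian of f at 0 has rank 0. Corank 2; j^3 = s^3 is a perfect cube, so E-series; the 4-jet and mu = 6 give E_6.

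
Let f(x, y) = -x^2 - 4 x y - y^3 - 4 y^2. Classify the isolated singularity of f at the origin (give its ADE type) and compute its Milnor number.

Type A2, Milnor number mu = 2.

The Hessian of f at 0 is [[-2, -4], [-4, -8]] with rank 1, so corank 1. A Groebner basis of the Jacobian ideal J(f) in C{x,y} is {y^2, x + 2*y}; counting standard monomials gives mu = 2. Corank 1: A-series; mu = 2 gives A_2.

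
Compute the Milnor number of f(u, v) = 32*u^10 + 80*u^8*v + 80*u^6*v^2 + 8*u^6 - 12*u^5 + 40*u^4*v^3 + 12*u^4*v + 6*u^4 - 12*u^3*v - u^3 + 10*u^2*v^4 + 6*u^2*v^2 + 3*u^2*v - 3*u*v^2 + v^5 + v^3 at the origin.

The Hessian of f at 0 has rank 0. Corank 2; j^3 = -(u - v)^3 is a perfect cube, so E-series; the 5-jet and mu = 8 give E_8.

8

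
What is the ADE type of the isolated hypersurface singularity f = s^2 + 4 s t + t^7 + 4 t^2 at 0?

A6

The Hessian of f at 0 has rank 1. Corank 1: A-series; mu = 6 gives A_6.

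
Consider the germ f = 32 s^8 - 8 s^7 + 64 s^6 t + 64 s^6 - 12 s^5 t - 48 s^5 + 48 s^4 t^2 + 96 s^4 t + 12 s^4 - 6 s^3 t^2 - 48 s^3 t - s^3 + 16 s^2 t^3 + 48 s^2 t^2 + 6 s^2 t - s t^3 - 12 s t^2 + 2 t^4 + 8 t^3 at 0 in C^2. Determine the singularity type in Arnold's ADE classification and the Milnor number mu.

The Hessian of f at 0 has rank 0. Corank 2; j^3 = -(s - 2*t)^3 is a perfect cube, so E-series; the 4-jet and mu = 7 give E_7.

Type E7, Milnor number mu = 7.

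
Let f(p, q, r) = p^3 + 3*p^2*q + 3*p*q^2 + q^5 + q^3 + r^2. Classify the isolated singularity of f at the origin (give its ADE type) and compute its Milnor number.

The Hessian of f at 0 has rank 1. Corank 2; j^3 = (p + q)^3 is a perfect cube, so E-series; the 5-jet and mu = 8 give E_8.

Type E_8, Milnor number mu = 8.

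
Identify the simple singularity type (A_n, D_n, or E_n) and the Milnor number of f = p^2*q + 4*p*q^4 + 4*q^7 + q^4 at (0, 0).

Type D_{5}, Milnor number mu = 5.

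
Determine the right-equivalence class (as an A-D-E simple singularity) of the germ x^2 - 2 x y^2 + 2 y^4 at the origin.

A_{3}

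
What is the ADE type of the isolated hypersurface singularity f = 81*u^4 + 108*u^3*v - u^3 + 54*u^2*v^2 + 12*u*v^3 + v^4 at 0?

E6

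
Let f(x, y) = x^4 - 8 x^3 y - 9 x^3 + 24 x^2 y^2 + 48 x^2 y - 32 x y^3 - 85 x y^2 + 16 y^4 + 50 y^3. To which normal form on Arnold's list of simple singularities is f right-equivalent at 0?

D5

The Hessian of f at 0 is [[0, 0], [0, 0]] with rank 0, so corank 2. A Groebner basis of the Jacobian ideal J(f) in C{x,y} is {x*y^2 + 135*x*y/4 - 225*y^2/4, 81*x*y/4 + y^3 - 135*y^2/4, x^2 - 11*x*y/3 + 10*y^2/3}; counting standard monomials gives mu = 5. Corank 2; j^3 = -(x - 2*y)*(3*x - 5*y)^2 has shape L^2 M (L != M), so D-series; mu = 5 gives D_5.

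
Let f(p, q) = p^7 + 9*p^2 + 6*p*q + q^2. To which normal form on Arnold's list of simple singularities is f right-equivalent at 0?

The Hessian of f at 0 is [[18, 6], [6, 2]] with rank 1, so corank 1. A Groebner basis of the Jacobian ideal J(f) in C{p,q} is {q^6, p + q/3}; counting standard monomials gives mu = 6. Corank 1: A-series; mu = 6 gives A_6.

A_{6}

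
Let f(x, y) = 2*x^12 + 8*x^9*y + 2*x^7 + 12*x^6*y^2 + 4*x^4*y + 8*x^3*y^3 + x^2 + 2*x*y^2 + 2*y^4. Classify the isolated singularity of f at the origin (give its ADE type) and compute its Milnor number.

The Hessian of f at 0 is [[2, 0], [0, 0]] with rank 1, so corank 1. A Groebner basis of the Jacobian ideal J(f) in C{x,y} is {x^2, x*y, x + y^2}; counting standard monomials gives mu = 3. Corank 1: A-series; mu = 3 gives A_3.

Type A_3, Milnor number mu = 3.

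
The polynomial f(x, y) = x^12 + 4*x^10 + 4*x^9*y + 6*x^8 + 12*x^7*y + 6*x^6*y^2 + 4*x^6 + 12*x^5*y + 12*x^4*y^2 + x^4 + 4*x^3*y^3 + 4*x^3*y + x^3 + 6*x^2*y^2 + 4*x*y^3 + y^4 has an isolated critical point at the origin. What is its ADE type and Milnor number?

Type E_6, Milnor number mu = 6.

The Hessian of f at 0 has rank 0. Corank 2; j^3 = x^3 is a perfect cube, so E-series; the 4-jet and mu = 6 give E_6.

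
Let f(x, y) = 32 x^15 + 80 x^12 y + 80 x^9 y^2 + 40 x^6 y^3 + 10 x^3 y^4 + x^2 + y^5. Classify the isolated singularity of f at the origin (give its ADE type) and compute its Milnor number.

Type A4, Milnor number mu = 4.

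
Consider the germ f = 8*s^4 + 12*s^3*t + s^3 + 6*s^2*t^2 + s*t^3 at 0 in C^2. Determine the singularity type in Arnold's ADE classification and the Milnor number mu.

Type E7, Milnor number mu = 7.

The Hessian of f at 0 is [[0, 0], [0, 0]] with rank 0, so corank 2. A Groebner basis of the Jacobian ideal J(f) in C{s,t} is {3*s^2/4 + t^4 + t^3/4, s^3, s^2*t - s^2/4 - t^3/12, s^2 + s*t^2 + t^3/3}; counting standard monomials gives mu = 7. Corank 2; j^3 = s^3 is a perfect cube, so E-series; the 4-jet and mu = 7 give E_7.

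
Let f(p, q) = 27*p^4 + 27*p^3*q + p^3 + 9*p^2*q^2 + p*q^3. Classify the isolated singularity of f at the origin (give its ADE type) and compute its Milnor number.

Type E_{7}, Milnor number mu = 7.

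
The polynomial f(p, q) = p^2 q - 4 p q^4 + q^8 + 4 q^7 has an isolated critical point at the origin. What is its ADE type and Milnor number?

Type D_{9}, Milnor number mu = 9.

The Hessian of f at 0 has rank 0. Corank 2; j^3 = p^2*q has shape L^2 M (L != M), so D-series; mu = 9 gives D_9.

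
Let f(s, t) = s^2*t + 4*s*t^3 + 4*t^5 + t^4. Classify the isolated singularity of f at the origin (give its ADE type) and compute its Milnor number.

The Hessian of f at 0 is [[0, 0], [0, 0]] with rank 0, so corank 2. A Groebner basis of the Jacobian ideal J(f) in C{s,t} is {s*t^2, s*t/2 + t^3, s^2 - 2*s*t}; counting standard monomials gives mu = 5. Corank 2; j^3 = s^2*t has shape L^2 M (L != M), so D-series; mu = 5 gives D_5.

Type D5, Milnor number mu = 5.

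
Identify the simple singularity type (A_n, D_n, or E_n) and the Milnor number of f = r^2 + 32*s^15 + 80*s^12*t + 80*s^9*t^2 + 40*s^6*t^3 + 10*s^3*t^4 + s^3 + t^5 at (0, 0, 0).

Type E8, Milnor number mu = 8.

The Hessian of f at 0 has rank 1. Corank 2; j^3 = s^3 is a perfect cube, so E-series; the 5-jet and mu = 8 give E_8.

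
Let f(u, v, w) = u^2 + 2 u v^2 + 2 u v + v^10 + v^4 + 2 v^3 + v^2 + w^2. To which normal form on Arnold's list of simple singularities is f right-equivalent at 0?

A9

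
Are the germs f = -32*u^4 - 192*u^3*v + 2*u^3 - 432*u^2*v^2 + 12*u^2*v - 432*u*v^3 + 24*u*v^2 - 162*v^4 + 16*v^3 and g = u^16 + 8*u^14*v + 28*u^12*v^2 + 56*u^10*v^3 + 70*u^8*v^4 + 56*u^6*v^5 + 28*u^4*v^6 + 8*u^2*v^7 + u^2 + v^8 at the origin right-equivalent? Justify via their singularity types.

The Hessian of f at 0 is [[0, 0], [0, 0]] with rank 0, so corank 2. A Groebner basis of the Jacobian ideal J(f) in C{u,v} is {v^4, u*v^2 + 11*v^3/6, u^2 + 4*u*v + 4*v^2}; counting standard monomials gives mu = 6. Corank 2; j^3 = 2*(u + 2*v)^3 is a perfect cube, so E-series; the 4-jet and mu = 6 give E_6. The Hessian of g at 0 is [[2, 0], [0, 0]] with rank 1, so corank 1. A Groebner basis of the Jacobian ideal J(g) in C{u,v} is {v^7, u}; counting standard monomials gives mu = 7. Corank 1: A-series; mu = 7 gives A_7. f is E_6 but g is A_7, hence not right-equivalent.

No.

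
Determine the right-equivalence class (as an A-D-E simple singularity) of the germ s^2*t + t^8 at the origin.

D_9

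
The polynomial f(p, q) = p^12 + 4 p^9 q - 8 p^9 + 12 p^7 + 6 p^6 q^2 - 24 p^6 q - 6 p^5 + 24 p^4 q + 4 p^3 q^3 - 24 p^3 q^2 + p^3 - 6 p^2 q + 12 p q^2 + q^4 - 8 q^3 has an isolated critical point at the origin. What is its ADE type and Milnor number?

Type E_{6}, Milnor number mu = 6.

The Hessian of f at 0 has rank 0. Corank 2; j^3 = (p - 2*q)^3 is a perfect cube, so E-series; the 4-jet and mu = 6 give E_6.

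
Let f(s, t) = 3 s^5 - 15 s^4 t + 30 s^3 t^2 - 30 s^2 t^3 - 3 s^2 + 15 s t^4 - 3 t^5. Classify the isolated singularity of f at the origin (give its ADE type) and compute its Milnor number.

Type A_4, Milnor number mu = 4.

The Hessian of f at 0 has rank 1. Corank 1: A-series; mu = 4 gives A_4.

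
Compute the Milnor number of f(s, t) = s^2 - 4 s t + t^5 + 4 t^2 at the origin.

4

The Hessian of f at 0 is [[2, -4], [-4, 8]] with rank 1, so corank 1. A Groebner basis of the Jacobian ideal J(f) in C{s,t} is {t^4, s - 2*t}; counting standard monomials gives mu = 4. Corank 1: A-series; mu = 4 gives A_4.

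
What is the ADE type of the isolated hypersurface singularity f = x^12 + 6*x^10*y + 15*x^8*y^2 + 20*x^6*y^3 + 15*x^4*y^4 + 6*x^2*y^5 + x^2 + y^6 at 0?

The Hessian of f at 0 has rank 1. Corank 1: A-series; mu = 5 gives A_5.

A5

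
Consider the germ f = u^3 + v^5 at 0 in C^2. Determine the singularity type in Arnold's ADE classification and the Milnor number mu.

The Hessian of f at 0 has rank 0. Corank 2; j^3 = u^3 is a perfect cube, so E-series; the 5-jet and mu = 8 give E_8.

Type E_8, Milnor number mu = 8.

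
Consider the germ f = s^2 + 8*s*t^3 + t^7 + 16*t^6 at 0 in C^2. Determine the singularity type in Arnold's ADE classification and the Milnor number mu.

Type A_{6}, Milnor number mu = 6.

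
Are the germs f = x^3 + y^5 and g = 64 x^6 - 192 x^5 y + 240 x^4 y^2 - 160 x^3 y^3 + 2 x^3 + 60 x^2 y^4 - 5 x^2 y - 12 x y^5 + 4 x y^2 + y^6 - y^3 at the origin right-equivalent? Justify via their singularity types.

No.

The Hessian of f at 0 is [[0, 0], [0, 0]] with rank 0, so corank 2. A Groebner basis of the Jacobian ideal J(f) in C{x,y} is {y^4, x^2}; counting standard monomials gives mu = 8. Corank 2; j^3 = x^3 is a perfect cube, so E-series; the 5-jet and mu = 8 give E_8. The Hessian of g at 0 is [[0, 0], [0, 0]] with rank 0, so corank 2. A Groebner basis of the Jacobian ideal J(g) in C{x,y} is {-x*y/12 + y^5 + y^2/12, x*y^2 - y^3, x^2 - 3*x*y/2 + y^2/2}; counting standard monomials gives mu = 7. Corank 2; j^3 = (x - y)^2*(2*x - y) has shape L^2 M (L != M), so D-series; mu = 7 gives D_7. f is E_8 but g is D_7, hence not right-equivalent.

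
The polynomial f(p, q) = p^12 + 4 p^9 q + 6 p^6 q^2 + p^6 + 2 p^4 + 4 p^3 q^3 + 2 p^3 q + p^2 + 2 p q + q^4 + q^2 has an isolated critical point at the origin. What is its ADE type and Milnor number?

The Hessian of f at 0 is [[2, 2], [2, 2]] with rank 1, so corank 1. A Groebner basis of the Jacobian ideal J(f) in C{p,q} is {q^3, p + q}; counting standard monomials gives mu = 3. Corank 1: A-series; mu = 3 gives A_3.

Type A3, Milnor number mu = 3.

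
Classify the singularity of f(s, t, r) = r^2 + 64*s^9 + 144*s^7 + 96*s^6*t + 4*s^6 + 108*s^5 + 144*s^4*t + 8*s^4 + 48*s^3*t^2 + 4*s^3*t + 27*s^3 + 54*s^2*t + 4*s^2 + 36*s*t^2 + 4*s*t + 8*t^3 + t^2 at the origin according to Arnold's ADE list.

A_2

The Hessian of f at 0 has rank 2. Corank 1: A-series; mu = 2 gives A_2.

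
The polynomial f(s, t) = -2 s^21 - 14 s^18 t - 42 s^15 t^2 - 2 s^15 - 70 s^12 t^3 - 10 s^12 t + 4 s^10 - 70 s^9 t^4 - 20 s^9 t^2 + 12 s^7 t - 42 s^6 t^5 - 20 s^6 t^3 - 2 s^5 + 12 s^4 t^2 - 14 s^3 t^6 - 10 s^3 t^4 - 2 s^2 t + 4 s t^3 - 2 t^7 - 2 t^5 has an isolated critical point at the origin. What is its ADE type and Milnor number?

The Hessian of f at 0 is [[0, 0], [0, 0]] with rank 0, so corank 2. A Groebner basis of the Jacobian ideal J(f) in C{s,t} is {s^2*t^2 + s^2/7 - s*t^2/7, s^3 + s^2/7 - s*t^2/7, -s*t + t^3}; counting standard monomials gives mu = 8. Corank 2; j^3 = -2*s^2*t has shape L^2 M (L != M), so D-series; mu = 8 gives D_8.

Type D_{8}, Milnor number mu = 8.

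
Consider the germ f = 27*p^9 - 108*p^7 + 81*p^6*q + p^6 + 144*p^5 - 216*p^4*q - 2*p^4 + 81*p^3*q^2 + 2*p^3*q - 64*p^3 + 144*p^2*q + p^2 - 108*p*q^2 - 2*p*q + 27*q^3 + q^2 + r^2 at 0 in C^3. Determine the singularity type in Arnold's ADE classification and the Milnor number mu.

Type A2, Milnor number mu = 2.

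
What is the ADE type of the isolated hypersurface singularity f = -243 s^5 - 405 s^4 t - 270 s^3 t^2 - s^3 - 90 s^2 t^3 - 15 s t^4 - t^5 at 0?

E_8

The Hessian of f at 0 has rank 0. Corank 2; j^3 = -s^3 is a perfect cube, so E-series; the 5-jet and mu = 8 give E_8.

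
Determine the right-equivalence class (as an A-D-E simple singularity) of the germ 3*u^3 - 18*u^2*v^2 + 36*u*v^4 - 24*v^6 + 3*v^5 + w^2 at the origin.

E8

The Hessian of f at 0 has rank 1. Corank 2; j^3 = 3*u^3 is a perfect cube, so E-series; the 5-jet and mu = 8 give E_8.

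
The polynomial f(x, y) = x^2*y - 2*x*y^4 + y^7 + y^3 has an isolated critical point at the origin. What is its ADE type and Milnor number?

The Hessian of f at 0 has rank 0. Corank 2; j^3 = y*(x^2 + y^2) splits into three distinct lines over C (the quadratic factor has nonzero discriminant), so D_4.

Type D_{4}, Milnor number mu = 4.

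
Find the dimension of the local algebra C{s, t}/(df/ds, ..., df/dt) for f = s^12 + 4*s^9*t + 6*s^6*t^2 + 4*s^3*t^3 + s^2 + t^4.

3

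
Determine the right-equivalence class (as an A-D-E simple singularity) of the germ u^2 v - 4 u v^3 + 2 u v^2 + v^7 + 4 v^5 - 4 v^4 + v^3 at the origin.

D_{8}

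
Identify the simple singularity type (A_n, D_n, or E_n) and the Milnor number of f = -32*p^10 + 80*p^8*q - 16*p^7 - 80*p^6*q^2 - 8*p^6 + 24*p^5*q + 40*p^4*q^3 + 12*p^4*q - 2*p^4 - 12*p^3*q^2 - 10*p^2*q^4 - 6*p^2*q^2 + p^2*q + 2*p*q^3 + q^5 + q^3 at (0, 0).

Type D_4, Milnor number mu = 4.

The Hessian of f at 0 has rank 0. Corank 2; j^3 = q*(p^2 + q^2) splits into three distinct lines over C (the quadratic factor has nonzero discriminant), so D_4.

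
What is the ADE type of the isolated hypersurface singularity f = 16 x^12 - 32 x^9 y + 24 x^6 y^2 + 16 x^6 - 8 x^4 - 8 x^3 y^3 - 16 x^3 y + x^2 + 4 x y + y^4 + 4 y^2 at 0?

A3

The Hessian of f at 0 has rank 1. Corank 1: A-series; mu = 3 gives A_3.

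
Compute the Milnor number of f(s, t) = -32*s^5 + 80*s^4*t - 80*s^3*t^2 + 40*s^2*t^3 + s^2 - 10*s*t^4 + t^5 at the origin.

4

The Hessian of f at 0 is [[2, 0], [0, 0]] with rank 1, so corank 1. A Groebner basis of the Jacobian ideal J(f) in C{s,t} is {t^4, s}; counting standard monomials gives mu = 4. Corank 1: A-series; mu = 4 gives A_4.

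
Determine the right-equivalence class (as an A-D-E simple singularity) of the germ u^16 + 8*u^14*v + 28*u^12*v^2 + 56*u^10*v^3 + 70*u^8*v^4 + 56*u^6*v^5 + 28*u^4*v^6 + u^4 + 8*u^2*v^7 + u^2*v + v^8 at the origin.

D_9

The Hessian of f at 0 is [[0, 0], [0, 0]] with rank 0, so corank 2. A Groebner basis of the Jacobian ideal J(f) in C{u,v} is {u^2/8 + v^7, u^3, u*v}; counting standard monomials gives mu = 9. Corank 2; j^3 = u^2*v has shape L^2 M (L != M), so D-series; mu = 9 gives D_9.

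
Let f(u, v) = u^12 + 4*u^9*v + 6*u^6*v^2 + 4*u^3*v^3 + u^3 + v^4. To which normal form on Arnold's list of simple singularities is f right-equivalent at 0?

E6

The Hessian of f at 0 has rank 0. Corank 2; j^3 = u^3 is a perfect cube, so E-series; the 4-jet and mu = 6 give E_6.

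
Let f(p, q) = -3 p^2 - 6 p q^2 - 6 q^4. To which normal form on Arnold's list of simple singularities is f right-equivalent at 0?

A_{3}

The Hessian of f at 0 is [[-6, 0], [0, 0]] with rank 1, so corank 1. A Groebner basis of the Jacobian ideal J(f) in C{p,q} is {p^2, p*q, p + q^2}; counting standard monomials gives mu = 3. Corank 1: A-series; mu = 3 gives A_3.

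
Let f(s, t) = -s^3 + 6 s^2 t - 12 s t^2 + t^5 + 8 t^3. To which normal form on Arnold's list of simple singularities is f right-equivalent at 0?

The Hessian of f at 0 is [[0, 0], [0, 0]] with rank 0, so corank 2. A Groebner basis of the Jacobian ideal J(f) in C{s,t} is {t^4, s^2 - 4*s*t + 4*t^2}; counting standard monomials gives mu = 8. Corank 2; j^3 = -(s - 2*t)^3 is a perfect cube, so E-series; the 5-jet and mu = 8 give E_8.

E_8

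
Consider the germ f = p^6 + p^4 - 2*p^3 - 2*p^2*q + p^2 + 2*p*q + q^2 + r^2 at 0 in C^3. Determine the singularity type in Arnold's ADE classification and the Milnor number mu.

The Hessian of f at 0 has rank 2. Corank 1: A-series; mu = 5 gives A_5.

Type A5, Milnor number mu = 5.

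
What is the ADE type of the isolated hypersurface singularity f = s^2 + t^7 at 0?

A_6

The Hessian of f at 0 has rank 1. Corank 1: A-series; mu = 6 gives A_6.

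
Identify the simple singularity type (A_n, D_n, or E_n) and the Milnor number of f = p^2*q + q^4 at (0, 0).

Type D5, Milnor number mu = 5.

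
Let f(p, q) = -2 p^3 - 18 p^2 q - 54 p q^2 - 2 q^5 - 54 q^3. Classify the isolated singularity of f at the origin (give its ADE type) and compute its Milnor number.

The Hessian of f at 0 is [[0, 0], [0, 0]] with rank 0, so corank 2. A Groebner basis of the Jacobian ideal J(f) in C{p,q} is {q^4, p^2 + 6*p*q + 9*q^2}; counting standard monomials gives mu = 8. Corank 2; j^3 = -2*(p + 3*q)^3 is a perfect cube, so E-series; the 5-jet and mu = 8 give E_8.

Type E_{8}, Milnor number mu = 8.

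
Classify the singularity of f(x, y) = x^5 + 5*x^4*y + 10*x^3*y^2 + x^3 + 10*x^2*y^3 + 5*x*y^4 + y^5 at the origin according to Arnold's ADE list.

E_{8}

The Hessian of f at 0 is [[0, 0], [0, 0]] with rank 0, so corank 2. A Groebner basis of the Jacobian ideal J(f) in C{x,y} is {y^5, x*y^3 + y^4/4, x^2}; counting standard monomials gives mu = 8. Corank 2; j^3 = x^3 is a perfect cube, so E-series; the 5-jet and mu = 8 give E_8.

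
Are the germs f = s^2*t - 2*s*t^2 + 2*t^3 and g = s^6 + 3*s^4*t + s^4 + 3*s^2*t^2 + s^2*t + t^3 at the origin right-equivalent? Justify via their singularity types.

Yes.

The Hessian of f at 0 has rank 0. Corank 2; j^3 = t*(s^2 - 2*s*t + 2*t^2) splits into three distinct lines over C (the quadratic factor has nonzero discriminant), so D_4. The Hessian of g at 0 has rank 0. Corank 2; j^3 = t*(s^2 + t^2) splits into three distinct lines over C (the quadratic factor has nonzero discriminant), so D_4. Both have type D_4, hence right-equivalent.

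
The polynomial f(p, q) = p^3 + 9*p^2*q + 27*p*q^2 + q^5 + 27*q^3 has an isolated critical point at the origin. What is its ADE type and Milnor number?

The Hessian of f at 0 has rank 0. Corank 2; j^3 = (p + 3*q)^3 is a perfect cube, so E-series; the 5-jet and mu = 8 give E_8.

Type E8, Milnor number mu = 8.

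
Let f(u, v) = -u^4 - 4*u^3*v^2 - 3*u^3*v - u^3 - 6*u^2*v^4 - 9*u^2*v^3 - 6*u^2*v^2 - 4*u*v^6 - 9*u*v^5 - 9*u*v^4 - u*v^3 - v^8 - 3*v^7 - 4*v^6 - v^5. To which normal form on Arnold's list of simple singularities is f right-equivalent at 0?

The Hessian of f at 0 has rank 0. Corank 2; j^3 = -u^3 is a perfect cube, so E-series; the 4-jet and mu = 7 give E_7.

E_7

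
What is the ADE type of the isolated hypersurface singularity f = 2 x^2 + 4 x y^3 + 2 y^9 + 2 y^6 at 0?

A_8

The Hessian of f at 0 is [[4, 0], [0, 0]] with rank 1, so corank 1. A Groebner basis of the Jacobian ideal J(f) in C{x,y} is {x^2*y^2, x^3, x + y^3}; counting standard monomials gives mu = 8. Corank 1: A-series; mu = 8 gives A_8.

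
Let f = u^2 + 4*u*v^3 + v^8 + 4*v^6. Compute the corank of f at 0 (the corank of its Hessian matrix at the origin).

1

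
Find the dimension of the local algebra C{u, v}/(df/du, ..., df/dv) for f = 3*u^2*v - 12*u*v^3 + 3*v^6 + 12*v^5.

The Hessian of f at 0 is [[0, 0], [0, 0]] with rank 0, so corank 2. A Groebner basis of the Jacobian ideal J(f) in C{u,v} is {u^3, u^2*v + 2*u^2/3 - 4*u*v^2/3, -u*v/2 + v^3}; counting standard monomials gives mu = 7. Corank 2; j^3 = 3*u^2*v has shape L^2 M (L != M), so D-series; mu = 7 gives D_7.

7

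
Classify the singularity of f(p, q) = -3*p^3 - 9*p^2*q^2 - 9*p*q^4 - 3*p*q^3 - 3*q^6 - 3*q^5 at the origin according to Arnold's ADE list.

E_7

The Hessian of f at 0 is [[0, 0], [0, 0]] with rank 0, so corank 2. A Groebner basis of the Jacobian ideal J(f) in C{p,q} is {-p^2 + q^4 - q^3/3, p^3, p^2*q + p^2/3 + q^3/9, p^2 + p*q^2 + q^3/3}; counting standard monomials gives mu = 7. Corank 2; j^3 = -3*p^3 is a perfect cube, so E-series; the 4-jet and mu = 7 give E_7.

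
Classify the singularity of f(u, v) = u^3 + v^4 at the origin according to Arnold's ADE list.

The Hessian of f at 0 has rank 0. Corank 2; j^3 = u^3 is a perfect cube, so E-series; the 4-jet and mu = 6 give E_6.

E6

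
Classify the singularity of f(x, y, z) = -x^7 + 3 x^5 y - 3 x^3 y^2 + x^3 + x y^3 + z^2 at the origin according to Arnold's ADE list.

The Hessian of f at 0 has rank 1. Corank 2; j^3 = x^3 is a perfect cube, so E-series; the 4-jet and mu = 7 give E_7.

E7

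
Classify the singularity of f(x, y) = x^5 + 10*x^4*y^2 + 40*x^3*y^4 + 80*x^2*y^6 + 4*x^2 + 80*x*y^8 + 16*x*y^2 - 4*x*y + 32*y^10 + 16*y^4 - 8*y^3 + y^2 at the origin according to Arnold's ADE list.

A_{4}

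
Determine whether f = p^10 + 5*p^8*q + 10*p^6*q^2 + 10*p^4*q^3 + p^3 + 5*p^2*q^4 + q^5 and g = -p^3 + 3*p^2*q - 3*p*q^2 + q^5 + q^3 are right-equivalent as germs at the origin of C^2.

Yes.

The Hessian of f at 0 is [[0, 0], [0, 0]] with rank 0, so corank 2. A Groebner basis of the Jacobian ideal J(f) in C{p,q} is {q^4, p^2}; counting standard monomials gives mu = 8. Corank 2; j^3 = p^3 is a perfect cube, so E-series; the 5-jet and mu = 8 give E_8. The Hessian of g at 0 is [[0, 0], [0, 0]] with rank 0, so corank 2. A Groebner basis of the Jacobian ideal J(g) in C{p,q} is {q^4, p^2 - 2*p*q + q^2}; counting standard monomials gives mu = 8. Corank 2; j^3 = -(p - q)^3 is a perfect cube, so E-series; the 5-jet and mu = 8 give E_8. Both have type E_8, hence right-equivalent.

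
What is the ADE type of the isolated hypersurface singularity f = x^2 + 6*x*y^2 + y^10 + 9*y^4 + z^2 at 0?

A_9

The Hessian of f at 0 has rank 2. Corank 1: A-series; mu = 9 gives A_9.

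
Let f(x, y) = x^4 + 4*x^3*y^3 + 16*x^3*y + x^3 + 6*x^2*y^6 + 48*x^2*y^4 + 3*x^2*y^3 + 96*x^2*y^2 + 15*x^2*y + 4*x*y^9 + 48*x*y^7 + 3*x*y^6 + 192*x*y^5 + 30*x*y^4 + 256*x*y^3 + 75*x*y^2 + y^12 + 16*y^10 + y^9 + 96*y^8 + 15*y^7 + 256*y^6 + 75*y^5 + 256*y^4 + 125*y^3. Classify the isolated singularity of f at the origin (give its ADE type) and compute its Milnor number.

The Hessian of f at 0 has rank 0. Corank 2; j^3 = (x + 5*y)^3 is a perfect cube, so E-series; the 4-jet and mu = 6 give E_6.

Type E6, Milnor number mu = 6.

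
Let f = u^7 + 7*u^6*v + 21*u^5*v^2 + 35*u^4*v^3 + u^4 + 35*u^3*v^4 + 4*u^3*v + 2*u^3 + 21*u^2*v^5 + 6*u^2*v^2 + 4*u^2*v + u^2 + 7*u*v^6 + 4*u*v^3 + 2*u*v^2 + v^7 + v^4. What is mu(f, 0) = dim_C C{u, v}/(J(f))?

6

The Hessian of f at 0 is [[2, 0], [0, 0]] with rank 1, so corank 1. A Groebner basis of the Jacobian ideal J(f) in C{u,v} is {-14*u*v/3 - 5*u/3 + v^4 - 4*v^3/3 - 5*v^2/3, u*v^2 + 4*u*v/3 + u/3 + 2*v^3/3 + v^2/3, u^2 + 2*u*v + u + v^2}; counting standard monomials gives mu = 6. Corank 1: A-series; mu = 6 gives A_6.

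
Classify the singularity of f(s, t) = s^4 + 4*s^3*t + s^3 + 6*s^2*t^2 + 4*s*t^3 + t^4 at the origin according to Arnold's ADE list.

E_{6}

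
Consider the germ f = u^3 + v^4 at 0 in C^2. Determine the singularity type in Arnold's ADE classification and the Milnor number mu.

Type E_6, Milnor number mu = 6.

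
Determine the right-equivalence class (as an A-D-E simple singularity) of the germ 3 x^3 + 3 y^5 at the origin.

E_{8}

The Hessian of f at 0 is [[0, 0], [0, 0]] with rank 0, so corank 2. A Groebner basis of the Jacobian ideal J(f) in C{x,y} is {y^4, x^2}; counting standard monomials gives mu = 8. Corank 2; j^3 = 3*x^3 is a perfect cube, so E-series; the 5-jet and mu = 8 give E_8.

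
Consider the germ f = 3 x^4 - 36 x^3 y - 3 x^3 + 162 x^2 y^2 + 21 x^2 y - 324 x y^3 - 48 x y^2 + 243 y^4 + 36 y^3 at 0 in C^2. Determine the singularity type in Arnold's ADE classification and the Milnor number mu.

Type D_{5}, Milnor number mu = 5.

The Hessian of f at 0 is [[0, 0], [0, 0]] with rank 0, so corank 2. A Groebner basis of the Jacobian ideal J(f) in C{x,y} is {x*y^2 + x*y/2 - y^2, x*y/4 + y^3 - y^2/2, x^2 - 5*x*y + 6*y^2}; counting standard monomials gives mu = 5. Corank 2; j^3 = -3*(x - 3*y)*(x - 2*y)^2 has shape L^2 M (L != M), so D-series; mu = 5 gives D_5.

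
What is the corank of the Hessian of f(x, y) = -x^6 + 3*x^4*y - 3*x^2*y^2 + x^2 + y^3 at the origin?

1

Hessian at 0 has rank 1.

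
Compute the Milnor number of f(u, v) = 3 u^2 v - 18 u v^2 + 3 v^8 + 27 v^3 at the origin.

9

The Hessian of f at 0 has rank 0. Corank 2; j^3 = 3*v*(u - 3*v)^2 has shape L^2 M (L != M), so D-series; mu = 9 gives D_9.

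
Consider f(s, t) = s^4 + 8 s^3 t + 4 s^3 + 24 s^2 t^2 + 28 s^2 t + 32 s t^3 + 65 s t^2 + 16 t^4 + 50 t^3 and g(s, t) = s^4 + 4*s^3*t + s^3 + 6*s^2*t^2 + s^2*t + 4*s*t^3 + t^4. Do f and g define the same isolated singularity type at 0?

Yes.

The Hessian of f at 0 has rank 0. Corank 2; j^3 = (s + 2*t)*(2*s + 5*t)^2 has shape L^2 M (L != M), so D-series; mu = 5 gives D_5. The Hessian of g at 0 has rank 0. Corank 2; j^3 = s^2*(s + t) has shape L^2 M (L != M), so D-series; mu = 5 gives D_5. Both have type D_5, hence right-equivalent.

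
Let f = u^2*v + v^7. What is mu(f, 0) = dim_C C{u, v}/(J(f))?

8

The Hessian of f at 0 is [[0, 0], [0, 0]] with rank 0, so corank 2. A Groebner basis of the Jacobian ideal J(f) in C{u,v} is {u^2/7 + v^6, u^3, u*v}; counting standard monomials gives mu = 8. Corank 2; j^3 = u^2*v has shape L^2 M (L != M), so D-series; mu = 8 gives D_8.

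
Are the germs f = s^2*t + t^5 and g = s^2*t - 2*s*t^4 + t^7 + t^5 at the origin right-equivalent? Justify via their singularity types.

Yes.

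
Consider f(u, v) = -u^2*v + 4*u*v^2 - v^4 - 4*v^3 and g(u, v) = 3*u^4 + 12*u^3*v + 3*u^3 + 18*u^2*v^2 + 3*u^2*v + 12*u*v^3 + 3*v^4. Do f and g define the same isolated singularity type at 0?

The Hessian of f at 0 has rank 0. Corank 2; j^3 = -v*(u - 2*v)^2 has shape L^2 M (L != M), so D-series; mu = 5 gives D_5. The Hessian of g at 0 has rank 0. Corank 2; j^3 = 3*u^2*(u + v) has shape L^2 M (L != M), so D-series; mu = 5 gives D_5. Both have type D_5, hence right-equivalent.

Yes.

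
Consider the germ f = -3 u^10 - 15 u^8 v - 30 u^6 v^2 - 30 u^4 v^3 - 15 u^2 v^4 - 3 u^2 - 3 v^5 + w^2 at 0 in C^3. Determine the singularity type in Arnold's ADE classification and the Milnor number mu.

Type A4, Milnor number mu = 4.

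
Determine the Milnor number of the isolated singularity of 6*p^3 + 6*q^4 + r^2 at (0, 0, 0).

6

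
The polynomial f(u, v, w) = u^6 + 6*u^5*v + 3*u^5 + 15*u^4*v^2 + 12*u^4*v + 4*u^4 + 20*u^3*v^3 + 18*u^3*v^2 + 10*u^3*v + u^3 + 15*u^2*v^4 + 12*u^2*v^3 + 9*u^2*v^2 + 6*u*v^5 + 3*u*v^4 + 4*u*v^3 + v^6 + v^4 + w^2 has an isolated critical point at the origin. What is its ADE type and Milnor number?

Type E_6, Milnor number mu = 6.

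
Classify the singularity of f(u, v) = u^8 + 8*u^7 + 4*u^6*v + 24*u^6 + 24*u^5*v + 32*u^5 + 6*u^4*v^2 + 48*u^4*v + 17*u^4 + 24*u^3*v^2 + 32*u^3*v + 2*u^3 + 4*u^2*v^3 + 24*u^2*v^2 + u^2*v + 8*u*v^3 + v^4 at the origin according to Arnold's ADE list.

The Hessian of f at 0 has rank 0. Corank 2; j^3 = u^2*(2*u + v) has shape L^2 M (L != M), so D-series; mu = 5 gives D_5.

D_5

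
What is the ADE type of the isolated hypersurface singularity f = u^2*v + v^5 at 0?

D_{6}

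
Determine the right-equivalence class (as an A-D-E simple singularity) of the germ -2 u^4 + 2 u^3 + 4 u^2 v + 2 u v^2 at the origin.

D_5

The Hessian of f at 0 has rank 0. Corank 2; j^3 = 2*u*(u + v)^2 has shape L^2 M (L != M), so D-series; mu = 5 gives D_5.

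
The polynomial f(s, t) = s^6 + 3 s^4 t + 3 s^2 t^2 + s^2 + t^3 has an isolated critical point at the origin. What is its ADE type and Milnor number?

The Hessian of f at 0 is [[2, 0], [0, 0]] with rank 1, so corank 1. A Groebner basis of the Jacobian ideal J(f) in C{s,t} is {t^2, s}; counting standard monomials gives mu = 2. Corank 1: A-series; mu = 2 gives A_2.

Type A_2, Milnor number mu = 2.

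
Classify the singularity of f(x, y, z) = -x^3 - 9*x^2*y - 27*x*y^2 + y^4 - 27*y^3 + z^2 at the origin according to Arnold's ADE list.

E6

The Hessian of f at 0 is [[0, 0, 0], [0, 0, 0], [0, 0, 2]] with rank 1, so corank 2. A Groebner basis of the Jacobian ideal J(f) in C{x,y,z} is {y^3, x^2 + 6*x*y + 9*y^2, z}; counting standard monomials gives mu = 6. Corank 2; j^3 = -(x + 3*y)^3 is a perfect cube, so E-series; the 4-jet and mu = 6 give E_6.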